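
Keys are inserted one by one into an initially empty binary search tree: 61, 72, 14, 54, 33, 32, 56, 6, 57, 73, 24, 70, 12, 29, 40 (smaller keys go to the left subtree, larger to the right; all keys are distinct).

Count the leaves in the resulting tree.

6

Insert 61: tree is empty, so 61 becomes the root.
Insert 72: 72 > 61 → go right. Place as right child of 61.
Insert 14: 14 < 61 → go left. Place as left child of 61.
Insert 54: 54 < 61 → go left; 54 > 14 → go right. Place as right child of 14.
Insert 33: 33 < 61 → go left; 33 > 14 → go right; 33 < 54 → go left. Place as left child of 54.
Insert 32: 32 < 61 → go left; 32 > 14 → go right; 32 < 54 → go left; 32 < 33 → go left. Place as left child of 33.
Insert 56: 56 < 61 → go left; 56 > 14 → go right; 56 > 54 → go right. Place as right child of 54.
Insert 6: 6 < 61 → go left; 6 < 14 → go left. Place as left child of 14.
Insert 57: 57 < 61 → go left; 57 > 14 → go right; 57 > 54 → go right; 57 > 56 → go right. Place as right child of 56.
Insert 73: 73 > 61 → go right; 73 > 72 → go right. Place as right child of 72.
Insert 24: 24 < 61 → go left; 24 > 14 → go right; 24 < 54 → go left; 24 < 33 → go left; 24 < 32 → go left. Place as left child of 32.
Insert 70: 70 > 61 → go right; 70 < 72 → go left. Place as left child of 72.
Insert 12: 12 < 61 → go left; 12 < 14 → go left; 12 > 6 → go right. Place as right child of 6.
Insert 29: 29 < 61 → go left; 29 > 14 → go right; 29 < 54 → go left; 29 < 33 → go left; 29 < 32 → go left; 29 > 24 → go right. Place as right child of 24.
Insert 40: 40 < 61 → go left; 40 > 14 → go right; 40 < 54 → go left; 40 > 33 → go right. Place as right child of 33.

Leaves: 12, 29, 40, 57, 70, 73 — 6 in total.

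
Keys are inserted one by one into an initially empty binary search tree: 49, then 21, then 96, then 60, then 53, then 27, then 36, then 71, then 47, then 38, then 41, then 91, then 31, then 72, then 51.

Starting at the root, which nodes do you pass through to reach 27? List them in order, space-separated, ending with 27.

49 21 27

Insert 49: tree is empty, so 49 becomes the root.
Insert 21: 21 < 49 → go left. Place as left child of 49.
Insert 96: 96 > 49 → go right. Place as right child of 49.
Insert 60: 60 > 49 → go right; 60 < 96 → go left. Place as left child of 96.
Insert 53: 53 > 49 → go right; 53 < 96 → go left; 53 < 60 → go left. Place as left child of 60.
Insert 27: 27 < 49 → go left; 27 > 21 → go right. Place as right child of 21.
Insert 36: 36 < 49 → go left; 36 > 21 → go right; 36 > 27 → go right. Place as right child of 27.
Insert 71: 71 > 49 → go right; 71 < 96 → go left; 71 > 60 → go right. Place as right child of 60.
Insert 47: 47 < 49 → go left; 47 > 21 → go right; 47 > 27 → go right; 47 > 36 → go right. Place as right child of 36.
Insert 38: 38 < 49 → go left; 38 > 21 → go right; 38 > 27 → go right; 38 > 36 → go right; 38 < 47 → go left. Place as left child of 47.
Insert 41: 41 < 49 → go left; 41 > 21 → go right; 41 > 27 → go right; 41 > 36 → go right; 41 < 47 → go left; 41 > 38 → go right. Place as right child of 38.
Insert 91: 91 > 49 → go right; 91 < 96 → go left; 91 > 60 → go right; 91 > 71 → go right. Place as right child of 71.
Insert 31: 31 < 49 → go left; 31 > 21 → go right; 31 > 27 → go right; 31 < 36 → go left. Place as left child of 36.
Insert 72: 72 > 49 → go right; 72 < 96 → go left; 72 > 60 → go right; 72 > 71 → go right; 72 < 91 → go left. Place as left child of 91.
Insert 51: 51 > 49 → go right; 51 < 96 → go left; 51 < 60 → go left; 51 < 53 → go left. Place as left child of 53.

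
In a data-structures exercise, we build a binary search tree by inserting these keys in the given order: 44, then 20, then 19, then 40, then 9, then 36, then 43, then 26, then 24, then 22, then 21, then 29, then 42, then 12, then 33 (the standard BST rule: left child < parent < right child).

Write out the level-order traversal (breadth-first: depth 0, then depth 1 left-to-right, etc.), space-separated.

44: root
20: left child of 44 (depth 1)
19: left child of 20 (depth 2)
40: right child of 20 (depth 2)
9: left child of 19 (depth 3)
36: left child of 40 (depth 3)
43: right child of 40 (depth 3)
26: left child of 36 (depth 4)
24: left child of 26 (depth 5)
22: left child of 24 (depth 6)
21: left child of 22 (depth 7)
29: right child of 26 (depth 5)
42: left child of 43 (depth 4)
12: right child of 9 (depth 4)
33: right child of 29 (depth 6)

44 20 19 40 9 36 43 12 26 42 24 29 22 33 21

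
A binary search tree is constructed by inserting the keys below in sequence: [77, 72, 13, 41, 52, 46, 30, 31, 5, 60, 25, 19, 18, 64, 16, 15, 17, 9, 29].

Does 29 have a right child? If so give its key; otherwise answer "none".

none

77: root
72: left child of 77 (depth 1)
13: left child of 72 (depth 2)
41: right child of 13 (depth 3)
52: right child of 41 (depth 4)
46: left child of 52 (depth 5)
30: left child of 41 (depth 4)
31: right child of 30 (depth 5)
5: left child of 13 (depth 3)
60: right child of 52 (depth 5)
25: left child of 30 (depth 5)
19: left child of 25 (depth 6)
18: left child of 19 (depth 7)
64: right child of 60 (depth 6)
16: left child of 18 (depth 8)
15: left child of 16 (depth 9)
17: right child of 16 (depth 9)
9: right child of 5 (depth 4)
29: right child of 25 (depth 6)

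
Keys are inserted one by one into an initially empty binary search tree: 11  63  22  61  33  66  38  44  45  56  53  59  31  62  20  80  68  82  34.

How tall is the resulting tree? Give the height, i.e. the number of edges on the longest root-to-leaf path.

9

Insert 11: tree is empty, so 11 becomes the root.
Insert 63: 63 > 11 → go right. Place as right child of 11.
Insert 22: 22 > 11 → go right; 22 < 63 → go left. Place as left child of 63.
Insert 61: 61 > 11 → go right; 61 < 63 → go left; 61 > 22 → go right. Place as right child of 22.
Insert 33: 33 > 11 → go right; 33 < 63 → go left; 33 > 22 → go right; 33 < 61 → go left. Place as left child of 61.
Insert 66: 66 > 11 → go right; 66 > 63 → go right. Place as right child of 63.
Insert 38: 38 > 11 → go right; 38 < 63 → go left; 38 > 22 → go right; 38 < 61 → go left; 38 > 33 → go right. Place as right child of 33.
Insert 44: 44 > 11 → go right; 44 < 63 → go left; 44 > 22 → go right; 44 < 61 → go left; 44 > 33 → go right; 44 > 38 → go right. Place as right child of 38.
Insert 45: 45 > 11 → go right; 45 < 63 → go left; 45 > 22 → go right; 45 < 61 → go left; 45 > 33 → go right; 45 > 38 → go right; 45 > 44 → go right. Place as right child of 44.
Insert 56: 56 > 11 → go right; 56 < 63 → go left; 56 > 22 → go right; 56 < 61 → go left; 56 > 33 → go right; 56 > 38 → go right; 56 > 44 → go right; 56 > 45 → go right. Place as right child of 45.
Insert 53: 53 > 11 → go right; 53 < 63 → go left; 53 > 22 → go right; 53 < 61 → go left; 53 > 33 → go right; 53 > 38 → go right; 53 > 44 → go right; 53 > 45 → go right; 53 < 56 → go left. Place as left child of 56.
Insert 59: 59 > 11 → go right; 59 < 63 → go left; 59 > 22 → go right; 59 < 61 → go left; 59 > 33 → go right; 59 > 38 → go right; 59 > 44 → go right; 59 > 45 → go right; 59 > 56 → go right. Place as right child of 56.
Insert 31: 31 > 11 → go right; 31 < 63 → go left; 31 > 22 → go right; 31 < 61 → go left; 31 < 33 → go left. Place as left child of 33.
Insert 62: 62 > 11 → go right; 62 < 63 → go left; 62 > 22 → go right; 62 > 61 → go right. Place as right child of 61.
Insert 20: 20 > 11 → go right; 20 < 63 → go left; 20 < 22 → go left. Place as left child of 22.
Insert 80: 80 > 11 → go right; 80 > 63 → go right; 80 > 66 → go right. Place as right child of 66.
Insert 68: 68 > 11 → go right; 68 > 63 → go right; 68 > 66 → go right; 68 < 80 → go left. Place as left child of 80.
Insert 82: 82 > 11 → go right; 82 > 63 → go right; 82 > 66 → go right; 82 > 80 → go right. Place as right child of 80.
Insert 34: 34 > 11 → go right; 34 < 63 → go left; 34 > 22 → go right; 34 < 61 → go left; 34 > 33 → go right; 34 < 38 → go left. Place as left child of 38.

The deepest node is 53 at depth 9.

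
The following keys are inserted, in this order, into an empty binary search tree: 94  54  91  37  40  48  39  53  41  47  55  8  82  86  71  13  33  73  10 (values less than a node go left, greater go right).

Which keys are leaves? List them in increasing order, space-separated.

Insert 94: tree is empty, so 94 becomes the root.
Insert 54: 54 < 94 → go left. Place as left child of 94.
Insert 91: 91 < 94 → go left; 91 > 54 → go right. Place as right child of 54.
Insert 37: 37 < 94 → go left; 37 < 54 → go left. Place as left child of 54.
Insert 40: 40 < 94 → go left; 40 < 54 → go left; 40 > 37 → go right. Place as right child of 37.
Insert 48: 48 < 94 → go left; 48 < 54 → go left; 48 > 37 → go right; 48 > 40 → go right. Place as right child of 40.
Insert 39: 39 < 94 → go left; 39 < 54 → go left; 39 > 37 → go right; 39 < 40 → go left. Place as left child of 40.
Insert 53: 53 < 94 → go left; 53 < 54 → go left; 53 > 37 → go right; 53 > 40 → go right; 53 > 48 → go right. Place as right child of 48.
Insert 41: 41 < 94 → go left; 41 < 54 → go left; 41 > 37 → go right; 41 > 40 → go right; 41 < 48 → go left. Place as left child of 48.
Insert 47: 47 < 94 → go left; 47 < 54 → go left; 47 > 37 → go right; 47 > 40 → go right; 47 < 48 → go left; 47 > 41 → go right. Place as right child of 41.
Insert 55: 55 < 94 → go left; 55 > 54 → go right; 55 < 91 → go left. Place as left child of 91.
Insert 8: 8 < 94 → go left; 8 < 54 → go left; 8 < 37 → go left. Place as left child of 37.
Insert 82: 82 < 94 → go left; 82 > 54 → go right; 82 < 91 → go left; 82 > 55 → go right. Place as right child of 55.
Insert 86: 86 < 94 → go left; 86 > 54 → go right; 86 < 91 → go left; 86 > 55 → go right; 86 > 82 → go right. Place as right child of 82.
Insert 71: 71 < 94 → go left; 71 > 54 → go right; 71 < 91 → go left; 71 > 55 → go right; 71 < 82 → go left. Place as left child of 82.
Insert 13: 13 < 94 → go left; 13 < 54 → go left; 13 < 37 → go left; 13 > 8 → go right. Place as right child of 8.
Insert 33: 33 < 94 → go left; 33 < 54 → go left; 33 < 37 → go left; 33 > 8 → go right; 33 > 13 → go right. Place as right child of 13.
Insert 73: 73 < 94 → go left; 73 > 54 → go right; 73 < 91 → go left; 73 > 55 → go right; 73 < 82 → go left; 73 > 71 → go right. Place as right child of 71.
Insert 10: 10 < 94 → go left; 10 < 54 → go left; 10 < 37 → go left; 10 > 8 → go right; 10 < 13 → go left. Place as left child of 13.

10 33 39 47 53 73 86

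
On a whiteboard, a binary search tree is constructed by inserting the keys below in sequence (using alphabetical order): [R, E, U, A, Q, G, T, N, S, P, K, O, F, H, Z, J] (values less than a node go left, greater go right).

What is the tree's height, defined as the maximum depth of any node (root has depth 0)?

R: root
E: left child of R (depth 1)
U: right child of R (depth 1)
A: left child of E (depth 2)
Q: right child of E (depth 2)
G: left child of Q (depth 3)
T: left child of U (depth 2)
N: right child of G (depth 4)
S: left child of T (depth 3)
P: right child of N (depth 5)
K: left child of N (depth 5)
O: left child of P (depth 6)
F: left child of G (depth 4)
H: left child of K (depth 6)
Z: right child of U (depth 2)
J: right child of H (depth 7)

The deepest node is J at depth 7.

7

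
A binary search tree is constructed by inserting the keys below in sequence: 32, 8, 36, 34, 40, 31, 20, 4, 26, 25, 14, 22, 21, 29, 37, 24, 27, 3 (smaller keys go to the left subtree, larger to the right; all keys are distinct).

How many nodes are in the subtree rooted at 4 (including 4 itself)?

32: root
8: left child of 32 (depth 1)
36: right child of 32 (depth 1)
34: left child of 36 (depth 2)
40: right child of 36 (depth 2)
31: right child of 8 (depth 2)
20: left child of 31 (depth 3)
4: left child of 8 (depth 2)
26: right child of 20 (depth 4)
25: left child of 26 (depth 5)
14: left child of 20 (depth 4)
22: left child of 25 (depth 6)
21: left child of 22 (depth 7)
29: right child of 26 (depth 5)
37: left child of 40 (depth 3)
24: right child of 22 (depth 7)
27: left child of 29 (depth 6)
3: left child of 4 (depth 3)

Subtree rooted at 4 contains: 4, 3 — 2 nodes.

2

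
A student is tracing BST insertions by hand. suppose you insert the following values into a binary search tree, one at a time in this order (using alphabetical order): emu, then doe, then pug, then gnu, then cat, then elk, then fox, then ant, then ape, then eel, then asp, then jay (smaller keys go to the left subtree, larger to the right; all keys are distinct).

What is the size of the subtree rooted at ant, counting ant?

Insert emu: tree is empty, so emu becomes the root.
Insert doe: doe < emu → go left. Place as left child of emu.
Insert pug: pug > emu → go right. Place as right child of emu.
Insert gnu: gnu > emu → go right; gnu < pug → go left. Place as left child of pug.
Insert cat: cat < emu → go left; cat < doe → go left. Place as left child of doe.
Insert elk: elk < emu → go left; elk > doe → go right. Place as right child of doe.
Insert fox: fox > emu → go right; fox < pug → go left; fox < gnu → go left. Place as left child of gnu.
Insert ant: ant < emu → go left; ant < doe → go left; ant < cat → go left. Place as left child of cat.
Insert ape: ape < emu → go left; ape < doe → go left; ape < cat → go left; ape > ant → go right. Place as right child of ant.
Insert eel: eel < emu → go left; eel > doe → go right; eel < elk → go left. Place as left child of elk.
Insert asp: asp < emu → go left; asp < doe → go left; asp < cat → go left; asp > ant → go right; asp > ape → go right. Place as right child of ape.
Insert jay: jay > emu → go right; jay < pug → go left; jay > gnu → go right. Place as right child of gnu.

Subtree rooted at ant contains: ant, ape, asp — 3 nodes.

3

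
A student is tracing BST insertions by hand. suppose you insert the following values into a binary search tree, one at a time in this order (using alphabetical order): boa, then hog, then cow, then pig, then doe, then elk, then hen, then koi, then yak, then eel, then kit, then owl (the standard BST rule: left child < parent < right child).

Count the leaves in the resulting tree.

5

boa: root
hog: right child of boa (depth 1)
cow: left child of hog (depth 2)
pig: right child of hog (depth 2)
doe: right child of cow (depth 3)
elk: right child of doe (depth 4)
hen: right child of elk (depth 5)
koi: left child of pig (depth 3)
yak: right child of pig (depth 3)
eel: left child of elk (depth 5)
kit: left child of koi (depth 4)
owl: right child of koi (depth 4)

Leaves: eel, hen, kit, owl, yak — 5 in total.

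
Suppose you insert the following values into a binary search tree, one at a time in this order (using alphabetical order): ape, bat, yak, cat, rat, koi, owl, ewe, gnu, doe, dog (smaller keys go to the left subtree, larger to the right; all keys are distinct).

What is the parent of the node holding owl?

ape: root
bat: right child of ape (depth 1)
yak: right child of bat (depth 2)
cat: left child of yak (depth 3)
rat: right child of cat (depth 4)
koi: left child of rat (depth 5)
owl: right child of koi (depth 6)
ewe: left child of koi (depth 6)
gnu: right child of ewe (depth 7)
doe: left child of ewe (depth 7)
dog: right child of doe (depth 8)

koi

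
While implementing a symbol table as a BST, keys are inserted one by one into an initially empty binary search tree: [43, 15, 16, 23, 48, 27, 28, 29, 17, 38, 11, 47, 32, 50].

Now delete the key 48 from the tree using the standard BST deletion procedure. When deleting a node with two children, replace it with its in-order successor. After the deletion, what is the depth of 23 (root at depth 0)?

Resulting structure (node: left, right):
  43: L=15, R=48
  15: L=11, R=16
  16: L=–, R=23
  23: L=17, R=27
  48: L=47, R=50
  27: L=–, R=28
  28: L=–, R=29
  29: L=–, R=38
  17: L=–, R=–
  38: L=32, R=–
  11: L=–, R=–
  47: L=–, R=–
  32: L=–, R=–
  50: L=–, R=–

Delete 48 (two children — replace with in-order successor).
After deletion, path to 23: 43 → 15 → 16 → 23.

3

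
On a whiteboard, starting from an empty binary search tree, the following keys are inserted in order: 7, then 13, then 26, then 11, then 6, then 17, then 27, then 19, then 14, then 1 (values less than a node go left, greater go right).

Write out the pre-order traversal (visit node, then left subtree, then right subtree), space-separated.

7 6 1 13 11 26 17 14 19 27

Insert 7: tree is empty, so 7 becomes the root.
Insert 13: 13 > 7 → go right. Place as right child of 7.
Insert 26: 26 > 7 → go right; 26 > 13 → go right. Place as right child of 13.
Insert 11: 11 > 7 → go right; 11 < 13 → go left. Place as left child of 13.
Insert 6: 6 < 7 → go left. Place as left child of 7.
Insert 17: 17 > 7 → go right; 17 > 13 → go right; 17 < 26 → go left. Place as left child of 26.
Insert 27: 27 > 7 → go right; 27 > 13 → go right; 27 > 26 → go right. Place as right child of 26.
Insert 19: 19 > 7 → go right; 19 > 13 → go right; 19 < 26 → go left; 19 > 17 → go right. Place as right child of 17.
Insert 14: 14 > 7 → go right; 14 > 13 → go right; 14 < 26 → go left; 14 < 17 → go left. Place as left child of 17.
Insert 1: 1 < 7 → go left; 1 < 6 → go left. Place as left child of 6.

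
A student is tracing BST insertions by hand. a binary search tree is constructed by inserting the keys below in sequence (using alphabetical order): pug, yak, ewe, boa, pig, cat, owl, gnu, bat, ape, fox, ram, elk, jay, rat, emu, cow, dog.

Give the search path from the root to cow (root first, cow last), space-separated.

Insert pug: tree is empty, so pug becomes the root.
Insert yak: yak > pug → go right. Place as right child of pug.
Insert ewe: ewe < pug → go left. Place as left child of pug.
Insert boa: boa < pug → go left; boa < ewe → go left. Place as left child of ewe.
Insert pig: pig < pug → go left; pig > ewe → go right. Place as right child of ewe.
Insert cat: cat < pug → go left; cat < ewe → go left; cat > boa → go right. Place as right child of boa.
Insert owl: owl < pug → go left; owl > ewe → go right; owl < pig → go left. Place as left child of pig.
Insert gnu: gnu < pug → go left; gnu > ewe → go right; gnu < pig → go left; gnu < owl → go left. Place as left child of owl.
Insert bat: bat < pug → go left; bat < ewe → go left; bat < boa → go left. Place as left child of boa.
Insert ape: ape < pug → go left; ape < ewe → go left; ape < boa → go left; ape < bat → go left. Place as left child of bat.
Insert fox: fox < pug → go left; fox > ewe → go right; fox < pig → go left; fox < owl → go left; fox < gnu → go left. Place as left child of gnu.
Insert ram: ram > pug → go right; ram < yak → go left. Place as left child of yak.
Insert elk: elk < pug → go left; elk < ewe → go left; elk > boa → go right; elk > cat → go right. Place as right child of cat.
Insert jay: jay < pug → go left; jay > ewe → go right; jay < pig → go left; jay < owl → go left; jay > gnu → go right. Place as right child of gnu.
Insert rat: rat > pug → go right; rat < yak → go left; rat > ram → go right. Place as right child of ram.
Insert emu: emu < pug → go left; emu < ewe → go left; emu > boa → go right; emu > cat → go right; emu > elk → go right. Place as right child of elk.
Insert cow: cow < pug → go left; cow < ewe → go left; cow > boa → go right; cow > cat → go right; cow < elk → go left. Place as left child of elk.
Insert dog: dog < pug → go left; dog < ewe → go left; dog > boa → go right; dog > cat → go right; dog < elk → go left; dog > cow → go right. Place as right child of cow.

pug ewe boa cat elk cow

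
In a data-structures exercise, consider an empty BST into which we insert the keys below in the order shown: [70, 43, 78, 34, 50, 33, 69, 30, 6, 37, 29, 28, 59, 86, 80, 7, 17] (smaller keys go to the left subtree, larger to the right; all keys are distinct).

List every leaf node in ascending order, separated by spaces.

Insert 70: tree is empty, so 70 becomes the root.
Insert 43: 43 < 70 → go left. Place as left child of 70.
Insert 78: 78 > 70 → go right. Place as right child of 70.
Insert 34: 34 < 70 → go left; 34 < 43 → go left. Place as left child of 43.
Insert 50: 50 < 70 → go left; 50 > 43 → go right. Place as right child of 43.
Insert 33: 33 < 70 → go left; 33 < 43 → go left; 33 < 34 → go left. Place as left child of 34.
Insert 69: 69 < 70 → go left; 69 > 43 → go right; 69 > 50 → go right. Place as right child of 50.
Insert 30: 30 < 70 → go left; 30 < 43 → go left; 30 < 34 → go left; 30 < 33 → go left. Place as left child of 33.
Insert 6: 6 < 70 → go left; 6 < 43 → go left; 6 < 34 → go left; 6 < 33 → go left; 6 < 30 → go left. Place as left child of 30.
Insert 37: 37 < 70 → go left; 37 < 43 → go left; 37 > 34 → go right. Place as right child of 34.
Insert 29: 29 < 70 → go left; 29 < 43 → go left; 29 < 34 → go left; 29 < 33 → go left; 29 < 30 → go left; 29 > 6 → go right. Place as right child of 6.
Insert 28: 28 < 70 → go left; 28 < 43 → go left; 28 < 34 → go left; 28 < 33 → go left; 28 < 30 → go left; 28 > 6 → go right; 28 < 29 → go left. Place as left child of 29.
Insert 59: 59 < 70 → go left; 59 > 43 → go right; 59 > 50 → go right; 59 < 69 → go left. Place as left child of 69.
Insert 86: 86 > 70 → go right; 86 > 78 → go right. Place as right child of 78.
Insert 80: 80 > 70 → go right; 80 > 78 → go right; 80 < 86 → go left. Place as left child of 86.
Insert 7: 7 < 70 → go left; 7 < 43 → go left; 7 < 34 → go left; 7 < 33 → go left; 7 < 30 → go left; 7 > 6 → go right; 7 < 29 → go left; 7 < 28 → go left. Place as left child of 28.
Insert 17: 17 < 70 → go left; 17 < 43 → go left; 17 < 34 → go left; 17 < 33 → go left; 17 < 30 → go left; 17 > 6 → go right; 17 < 29 → go left; 17 < 28 → go left; 17 > 7 → go right. Place as right child of 7.

17 37 59 80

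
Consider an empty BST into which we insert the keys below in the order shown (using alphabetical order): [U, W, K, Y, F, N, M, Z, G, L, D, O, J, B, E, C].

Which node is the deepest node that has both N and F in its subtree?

U: root
W: right child of U (depth 1)
K: left child of U (depth 1)
Y: right child of W (depth 2)
F: left child of K (depth 2)
N: right child of K (depth 2)
M: left child of N (depth 3)
Z: right child of Y (depth 3)
G: right child of F (depth 3)
L: left child of M (depth 4)
D: left child of F (depth 3)
O: right child of N (depth 3)
J: right child of G (depth 4)
B: left child of D (depth 4)
E: right child of D (depth 4)
C: right child of B (depth 5)

Path to N: U → K → N
Path to F: U → K → F
The paths share a prefix ending at K, then split left and right.

K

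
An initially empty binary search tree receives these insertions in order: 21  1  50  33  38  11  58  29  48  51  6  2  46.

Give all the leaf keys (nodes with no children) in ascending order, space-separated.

Insert 21: tree is empty, so 21 becomes the root.
Insert 1: 1 < 21 → go left. Place as left child of 21.
Insert 50: 50 > 21 → go right. Place as right child of 21.
Insert 33: 33 > 21 → go right; 33 < 50 → go left. Place as left child of 50.
Insert 38: 38 > 21 → go right; 38 < 50 → go left; 38 > 33 → go right. Place as right child of 33.
Insert 11: 11 < 21 → go left; 11 > 1 → go right. Place as right child of 1.
Insert 58: 58 > 21 → go right; 58 > 50 → go right. Place as right child of 50.
Insert 29: 29 > 21 → go right; 29 < 50 → go left; 29 < 33 → go left. Place as left child of 33.
Insert 48: 48 > 21 → go right; 48 < 50 → go left; 48 > 33 → go right; 48 > 38 → go right. Place as right child of 38.
Insert 51: 51 > 21 → go right; 51 > 50 → go right; 51 < 58 → go left. Place as left child of 58.
Insert 6: 6 < 21 → go left; 6 > 1 → go right; 6 < 11 → go left. Place as left child of 11.
Insert 2: 2 < 21 → go left; 2 > 1 → go right; 2 < 11 → go left; 2 < 6 → go left. Place as left child of 6.
Insert 46: 46 > 21 → go right; 46 < 50 → go left; 46 > 33 → go right; 46 > 38 → go right; 46 < 48 → go left. Place as left child of 48.

2 29 46 51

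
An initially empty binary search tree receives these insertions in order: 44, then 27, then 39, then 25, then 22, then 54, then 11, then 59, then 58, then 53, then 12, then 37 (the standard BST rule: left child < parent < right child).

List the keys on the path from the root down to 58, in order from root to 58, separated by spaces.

44: root
27: left child of 44 (depth 1)
39: right child of 27 (depth 2)
25: left child of 27 (depth 2)
22: left child of 25 (depth 3)
54: right child of 44 (depth 1)
11: left child of 22 (depth 4)
59: right child of 54 (depth 2)
58: left child of 59 (depth 3)
53: left child of 54 (depth 2)
12: right child of 11 (depth 5)
37: left child of 39 (depth 3)

44 54 59 58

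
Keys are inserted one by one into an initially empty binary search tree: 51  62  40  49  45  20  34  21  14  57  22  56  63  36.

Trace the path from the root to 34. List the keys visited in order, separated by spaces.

51 40 20 34

Insert 51: tree is empty, so 51 becomes the root.
Insert 62: 62 > 51 → go right. Place as right child of 51.
Insert 40: 40 < 51 → go left. Place as left child of 51.
Insert 49: 49 < 51 → go left; 49 > 40 → go right. Place as right child of 40.
Insert 45: 45 < 51 → go left; 45 > 40 → go right; 45 < 49 → go left. Place as left child of 49.
Insert 20: 20 < 51 → go left; 20 < 40 → go left. Place as left child of 40.
Insert 34: 34 < 51 → go left; 34 < 40 → go left; 34 > 20 → go right. Place as right child of 20.
Insert 21: 21 < 51 → go left; 21 < 40 → go left; 21 > 20 → go right; 21 < 34 → go left. Place as left child of 34.
Insert 14: 14 < 51 → go left; 14 < 40 → go left; 14 < 20 → go left. Place as left child of 20.
Insert 57: 57 > 51 → go right; 57 < 62 → go left. Place as left child of 62.
Insert 22: 22 < 51 → go left; 22 < 40 → go left; 22 > 20 → go right; 22 < 34 → go left; 22 > 21 → go right. Place as right child of 21.
Insert 56: 56 > 51 → go right; 56 < 62 → go left; 56 < 57 → go left. Place as left child of 57.
Insert 63: 63 > 51 → go right; 63 > 62 → go right. Place as right child of 62.
Insert 36: 36 < 51 → go left; 36 < 40 → go left; 36 > 20 → go right; 36 > 34 → go right. Place as right child of 34.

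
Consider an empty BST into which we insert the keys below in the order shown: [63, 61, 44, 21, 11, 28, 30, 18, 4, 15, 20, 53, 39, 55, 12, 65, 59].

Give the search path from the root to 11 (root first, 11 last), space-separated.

Insert 63: tree is empty, so 63 becomes the root.
Insert 61: 61 < 63 → go left. Place as left child of 63.
Insert 44: 44 < 63 → go left; 44 < 61 → go left. Place as left child of 61.
Insert 21: 21 < 63 → go left; 21 < 61 → go left; 21 < 44 → go left. Place as left child of 44.
Insert 11: 11 < 63 → go left; 11 < 61 → go left; 11 < 44 → go left; 11 < 21 → go left. Place as left child of 21.
Insert 28: 28 < 63 → go left; 28 < 61 → go left; 28 < 44 → go left; 28 > 21 → go right. Place as right child of 21.
Insert 30: 30 < 63 → go left; 30 < 61 → go left; 30 < 44 → go left; 30 > 21 → go right; 30 > 28 → go right. Place as right child of 28.
Insert 18: 18 < 63 → go left; 18 < 61 → go left; 18 < 44 → go left; 18 < 21 → go left; 18 > 11 → go right. Place as right child of 11.
Insert 4: 4 < 63 → go left; 4 < 61 → go left; 4 < 44 → go left; 4 < 21 → go left; 4 < 11 → go left. Place as left child of 11.
Insert 15: 15 < 63 → go left; 15 < 61 → go left; 15 < 44 → go left; 15 < 21 → go left; 15 > 11 → go right; 15 < 18 → go left. Place as left child of 18.
Insert 20: 20 < 63 → go left; 20 < 61 → go left; 20 < 44 → go left; 20 < 21 → go left; 20 > 11 → go right; 20 > 18 → go right. Place as right child of 18.
Insert 53: 53 < 63 → go left; 53 < 61 → go left; 53 > 44 → go right. Place as right child of 44.
Insert 39: 39 < 63 → go left; 39 < 61 → go left; 39 < 44 → go left; 39 > 21 → go right; 39 > 28 → go right; 39 > 30 → go right. Place as right child of 30.
Insert 55: 55 < 63 → go left; 55 < 61 → go left; 55 > 44 → go right; 55 > 53 → go right. Place as right child of 53.
Insert 12: 12 < 63 → go left; 12 < 61 → go left; 12 < 44 → go left; 12 < 21 → go left; 12 > 11 → go right; 12 < 18 → go left; 12 < 15 → go left. Place as left child of 15.
Insert 65: 65 > 63 → go right. Place as right child of 63.
Insert 59: 59 < 63 → go left; 59 < 61 → go left; 59 > 44 → go right; 59 > 53 → go right; 59 > 55 → go right. Place as right child of 55.

63 61 44 21 11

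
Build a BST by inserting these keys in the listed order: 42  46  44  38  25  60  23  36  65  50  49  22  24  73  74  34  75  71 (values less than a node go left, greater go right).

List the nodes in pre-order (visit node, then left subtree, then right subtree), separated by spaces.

Insert 42: tree is empty, so 42 becomes the root.
Insert 46: 46 > 42 → go right. Place as right child of 42.
Insert 44: 44 > 42 → go right; 44 < 46 → go left. Place as left child of 46.
Insert 38: 38 < 42 → go left. Place as left child of 42.
Insert 25: 25 < 42 → go left; 25 < 38 → go left. Place as left child of 38.
Insert 60: 60 > 42 → go right; 60 > 46 → go right. Place as right child of 46.
Insert 23: 23 < 42 → go left; 23 < 38 → go left; 23 < 25 → go left. Place as left child of 25.
Insert 36: 36 < 42 → go left; 36 < 38 → go left; 36 > 25 → go right. Place as right child of 25.
Insert 65: 65 > 42 → go right; 65 > 46 → go right; 65 > 60 → go right. Place as right child of 60.
Insert 50: 50 > 42 → go right; 50 > 46 → go right; 50 < 60 → go left. Place as left child of 60.
Insert 49: 49 > 42 → go right; 49 > 46 → go right; 49 < 60 → go left; 49 < 50 → go left. Place as left child of 50.
Insert 22: 22 < 42 → go left; 22 < 38 → go left; 22 < 25 → go left; 22 < 23 → go left. Place as left child of 23.
Insert 24: 24 < 42 → go left; 24 < 38 → go left; 24 < 25 → go left; 24 > 23 → go right. Place as right child of 23.
Insert 73: 73 > 42 → go right; 73 > 46 → go right; 73 > 60 → go right; 73 > 65 → go right. Place as right child of 65.
Insert 74: 74 > 42 → go right; 74 > 46 → go right; 74 > 60 → go right; 74 > 65 → go right; 74 > 73 → go right. Place as right child of 73.
Insert 34: 34 < 42 → go left; 34 < 38 → go left; 34 > 25 → go right; 34 < 36 → go left. Place as left child of 36.
Insert 75: 75 > 42 → go right; 75 > 46 → go right; 75 > 60 → go right; 75 > 65 → go right; 75 > 73 → go right; 75 > 74 → go right. Place as right child of 74.
Insert 71: 71 > 42 → go right; 71 > 46 → go right; 71 > 60 → go right; 71 > 65 → go right; 71 < 73 → go left. Place as left child of 73.

42 38 25 23 22 24 36 34 46 44 60 50 49 65 73 71 74 75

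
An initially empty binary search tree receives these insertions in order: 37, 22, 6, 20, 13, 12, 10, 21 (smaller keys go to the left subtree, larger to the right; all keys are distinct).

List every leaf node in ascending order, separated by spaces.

10 21

Insert 37: tree is empty, so 37 becomes the root.
Insert 22: 22 < 37 → go left. Place as left child of 37.
Insert 6: 6 < 37 → go left; 6 < 22 → go left. Place as left child of 22.
Insert 20: 20 < 37 → go left; 20 < 22 → go left; 20 > 6 → go right. Place as right child of 6.
Insert 13: 13 < 37 → go left; 13 < 22 → go left; 13 > 6 → go right; 13 < 20 → go left. Place as left child of 20.
Insert 12: 12 < 37 → go left; 12 < 22 → go left; 12 > 6 → go right; 12 < 20 → go left; 12 < 13 → go left. Place as left child of 13.
Insert 10: 10 < 37 → go left; 10 < 22 → go left; 10 > 6 → go right; 10 < 20 → go left; 10 < 13 → go left; 10 < 12 → go left. Place as left child of 12.
Insert 21: 21 < 37 → go left; 21 < 22 → go left; 21 > 6 → go right; 21 > 20 → go right. Place as right child of 20.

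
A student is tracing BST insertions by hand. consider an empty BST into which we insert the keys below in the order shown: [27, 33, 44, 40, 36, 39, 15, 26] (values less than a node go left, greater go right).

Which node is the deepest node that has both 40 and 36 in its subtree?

Insert 27: tree is empty, so 27 becomes the root.
Insert 33: 33 > 27 → go right. Place as right child of 27.
Insert 44: 44 > 27 → go right; 44 > 33 → go right. Place as right child of 33.
Insert 40: 40 > 27 → go right; 40 > 33 → go right; 40 < 44 → go left. Place as left child of 44.
Insert 36: 36 > 27 → go right; 36 > 33 → go right; 36 < 44 → go left; 36 < 40 → go left. Place as left child of 40.
Insert 39: 39 > 27 → go right; 39 > 33 → go right; 39 < 44 → go left; 39 < 40 → go left; 39 > 36 → go right. Place as right child of 36.
Insert 15: 15 < 27 → go left. Place as left child of 27.
Insert 26: 26 < 27 → go left; 26 > 15 → go right. Place as right child of 15.

Path to 40: 27 → 33 → 44 → 40
Path to 36: 27 → 33 → 44 → 40 → 36
40 lies on both paths and is an ancestor of the other node.

40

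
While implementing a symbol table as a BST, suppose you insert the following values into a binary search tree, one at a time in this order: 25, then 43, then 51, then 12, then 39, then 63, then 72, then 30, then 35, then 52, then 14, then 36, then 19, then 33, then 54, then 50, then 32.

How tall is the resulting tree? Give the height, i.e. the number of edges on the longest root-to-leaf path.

6

Insert 25: tree is empty, so 25 becomes the root.
Insert 43: 43 > 25 → go right. Place as right child of 25.
Insert 51: 51 > 25 → go right; 51 > 43 → go right. Place as right child of 43.
Insert 12: 12 < 25 → go left. Place as left child of 25.
Insert 39: 39 > 25 → go right; 39 < 43 → go left. Place as left child of 43.
Insert 63: 63 > 25 → go right; 63 > 43 → go right; 63 > 51 → go right. Place as right child of 51.
Insert 72: 72 > 25 → go right; 72 > 43 → go right; 72 > 51 → go right; 72 > 63 → go right. Place as right child of 63.
Insert 30: 30 > 25 → go right; 30 < 43 → go left; 30 < 39 → go left. Place as left child of 39.
Insert 35: 35 > 25 → go right; 35 < 43 → go left; 35 < 39 → go left; 35 > 30 → go right. Place as right child of 30.
Insert 52: 52 > 25 → go right; 52 > 43 → go right; 52 > 51 → go right; 52 < 63 → go left. Place as left child of 63.
Insert 14: 14 < 25 → go left; 14 > 12 → go right. Place as right child of 12.
Insert 36: 36 > 25 → go right; 36 < 43 → go left; 36 < 39 → go left; 36 > 30 → go right; 36 > 35 → go right. Place as right child of 35.
Insert 19: 19 < 25 → go left; 19 > 12 → go right; 19 > 14 → go right. Place as right child of 14.
Insert 33: 33 > 25 → go right; 33 < 43 → go left; 33 < 39 → go left; 33 > 30 → go right; 33 < 35 → go left. Place as left child of 35.
Insert 54: 54 > 25 → go right; 54 > 43 → go right; 54 > 51 → go right; 54 < 63 → go left; 54 > 52 → go right. Place as right child of 52.
Insert 50: 50 > 25 → go right; 50 > 43 → go right; 50 < 51 → go left. Place as left child of 51.
Insert 32: 32 > 25 → go right; 32 < 43 → go left; 32 < 39 → go left; 32 > 30 → go right; 32 < 35 → go left; 32 < 33 → go left. Place as left child of 33.

The deepest node is 32 at depth 6.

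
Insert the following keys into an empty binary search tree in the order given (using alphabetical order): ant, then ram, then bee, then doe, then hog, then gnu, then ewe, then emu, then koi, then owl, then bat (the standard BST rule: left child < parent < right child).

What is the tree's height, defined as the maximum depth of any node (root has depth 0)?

7

ant: root
ram: right child of ant (depth 1)
bee: left child of ram (depth 2)
doe: right child of bee (depth 3)
hog: right child of doe (depth 4)
gnu: left child of hog (depth 5)
ewe: left child of gnu (depth 6)
emu: left child of ewe (depth 7)
koi: right child of hog (depth 5)
owl: right child of koi (depth 6)
bat: left child of bee (depth 3)

The deepest node is emu at depth 7.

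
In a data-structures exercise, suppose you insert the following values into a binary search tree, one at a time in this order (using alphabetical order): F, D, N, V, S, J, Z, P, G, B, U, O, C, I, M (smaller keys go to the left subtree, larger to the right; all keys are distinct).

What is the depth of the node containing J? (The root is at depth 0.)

Insert F: tree is empty, so F becomes the root.
Insert D: D < F → go left. Place as left child of F.
Insert N: N > F → go right. Place as right child of F.
Insert V: V > F → go right; V > N → go right. Place as right child of N.
Insert S: S > F → go right; S > N → go right; S < V → go left. Place as left child of V.
Insert J: J > F → go right; J < N → go left. Place as left child of N.
Insert Z: Z > F → go right; Z > N → go right; Z > V → go right. Place as right child of V.
Insert P: P > F → go right; P > N → go right; P < V → go left; P < S → go left. Place as left child of S.
Insert G: G > F → go right; G < N → go left; G < J → go left. Place as left child of J.
Insert B: B < F → go left; B < D → go left. Place as left child of D.
Insert U: U > F → go right; U > N → go right; U < V → go left; U > S → go right. Place as right child of S.
Insert O: O > F → go right; O > N → go right; O < V → go left; O < S → go left; O < P → go left. Place as left child of P.
Insert C: C < F → go left; C < D → go left; C > B → go right. Place as right child of B.
Insert I: I > F → go right; I < N → go left; I < J → go left; I > G → go right. Place as right child of G.
Insert M: M > F → go right; M < N → go left; M > J → go right. Place as right child of J.

Path to J: F → N → J, which is 2 edges.

2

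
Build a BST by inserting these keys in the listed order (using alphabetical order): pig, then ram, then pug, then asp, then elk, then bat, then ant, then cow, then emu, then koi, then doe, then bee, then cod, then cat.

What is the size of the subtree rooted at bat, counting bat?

6

Resulting structure (node: left, right):
  pig: L=asp, R=ram
  ram: L=pug, R=–
  pug: L=–, R=–
  asp: L=ant, R=elk
  elk: L=bat, R=emu
  bat: L=–, R=cow
  ant: L=–, R=–
  cow: L=bee, R=doe
  emu: L=–, R=koi
  koi: L=–, R=–
  doe: L=–, R=–
  bee: L=–, R=cod
  cod: L=cat, R=–
  cat: L=–, R=–

Subtree rooted at bat contains: bat, cow, bee, cod, cat, doe — 6 nodes.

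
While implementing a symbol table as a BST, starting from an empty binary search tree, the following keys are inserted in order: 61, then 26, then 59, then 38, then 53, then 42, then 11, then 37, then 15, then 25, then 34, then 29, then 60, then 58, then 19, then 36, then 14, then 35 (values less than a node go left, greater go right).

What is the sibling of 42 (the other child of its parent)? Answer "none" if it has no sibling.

58

61: root
26: left child of 61 (depth 1)
59: right child of 26 (depth 2)
38: left child of 59 (depth 3)
53: right child of 38 (depth 4)
42: left child of 53 (depth 5)
11: left child of 26 (depth 2)
37: left child of 38 (depth 4)
15: right child of 11 (depth 3)
25: right child of 15 (depth 4)
34: left child of 37 (depth 5)
29: left child of 34 (depth 6)
60: right child of 59 (depth 3)
58: right child of 53 (depth 5)
19: left child of 25 (depth 5)
36: right child of 34 (depth 6)
14: left child of 15 (depth 4)
35: left child of 36 (depth 7)

42's parent is 53; the other child of 53 is 58.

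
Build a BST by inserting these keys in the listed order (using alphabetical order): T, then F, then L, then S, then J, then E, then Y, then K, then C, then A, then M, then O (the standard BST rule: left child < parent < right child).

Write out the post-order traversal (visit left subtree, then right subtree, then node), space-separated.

T: root
F: left child of T (depth 1)
L: right child of F (depth 2)
S: right child of L (depth 3)
J: left child of L (depth 3)
E: left child of F (depth 2)
Y: right child of T (depth 1)
K: right child of J (depth 4)
C: left child of E (depth 3)
A: left child of C (depth 4)
M: left child of S (depth 4)
O: right child of M (depth 5)

A C E K J O M S L F Y T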